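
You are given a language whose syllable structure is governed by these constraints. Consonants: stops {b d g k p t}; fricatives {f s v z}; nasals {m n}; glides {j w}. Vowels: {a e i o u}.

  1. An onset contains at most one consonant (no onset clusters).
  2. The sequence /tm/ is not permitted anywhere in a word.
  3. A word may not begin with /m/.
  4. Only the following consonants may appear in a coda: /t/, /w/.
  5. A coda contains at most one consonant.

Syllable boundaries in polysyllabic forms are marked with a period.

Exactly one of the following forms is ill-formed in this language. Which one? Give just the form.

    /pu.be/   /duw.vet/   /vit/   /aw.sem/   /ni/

/aw.sem/

/pu.be/ — σ1 onset /p/, coda /∅/ ok; σ2 onset /b/, coda /∅/ ok → well-formed
/duw.vet/ — σ1 onset /d/, coda /w/ ok; σ2 onset /v/, coda /t/ ok → well-formed
/vit/ — σ1 onset /v/, coda /t/ ok → well-formed
/aw.sem/ — violates constraint 4: syllable 2 coda contains /m/, which is not a licensed coda consonant → ill-formed
/ni/ — σ1 onset /n/, coda /∅/ ok → well-formed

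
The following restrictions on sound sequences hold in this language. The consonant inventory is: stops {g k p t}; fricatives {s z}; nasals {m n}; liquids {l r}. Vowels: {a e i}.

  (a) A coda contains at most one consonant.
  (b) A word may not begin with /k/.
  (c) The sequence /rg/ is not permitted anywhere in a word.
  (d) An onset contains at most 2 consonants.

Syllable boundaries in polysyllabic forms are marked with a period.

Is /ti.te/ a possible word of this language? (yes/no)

/ti.te/ — σ1 onset /t/, coda /∅/ ok; σ2 onset /t/, coda /∅/ ok → well-formed

yes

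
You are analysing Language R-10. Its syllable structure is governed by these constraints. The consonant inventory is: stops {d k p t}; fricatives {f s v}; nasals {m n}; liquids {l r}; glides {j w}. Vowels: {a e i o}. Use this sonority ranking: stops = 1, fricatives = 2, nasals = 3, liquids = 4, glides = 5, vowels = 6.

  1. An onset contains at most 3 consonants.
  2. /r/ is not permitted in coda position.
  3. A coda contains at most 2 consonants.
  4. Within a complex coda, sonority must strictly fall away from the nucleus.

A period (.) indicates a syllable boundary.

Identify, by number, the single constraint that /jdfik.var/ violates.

2

/jdfik.var/: syllable 2 coda contains /r/.
This is a violation of constraint 2: "/r/ is not permitted in coda position."
The remaining constraints (1, 3, 4) are satisfied.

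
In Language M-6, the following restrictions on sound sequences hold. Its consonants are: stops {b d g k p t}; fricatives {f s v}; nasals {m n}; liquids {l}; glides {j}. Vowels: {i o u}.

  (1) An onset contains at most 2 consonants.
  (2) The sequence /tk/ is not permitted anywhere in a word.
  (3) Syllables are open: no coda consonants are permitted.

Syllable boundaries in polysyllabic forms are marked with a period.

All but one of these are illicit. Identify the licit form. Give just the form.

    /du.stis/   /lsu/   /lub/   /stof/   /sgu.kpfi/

/lsu/

/du.stis/ — violates constraint 3: syllable 2 coda /s/ has 1 consonant (> 0) → illicit
/lsu/ — σ1 onset /ls/ (2C), coda /∅/ ok → licit
/lub/ — violates constraint 3: syllable 1 coda /b/ has 1 consonant (> 0) → illicit
/stof/ — violates constraint 3: syllable 1 coda /f/ has 1 consonant (> 0) → illicit
/sgu.kpfi/ — violates constraint 1: syllable 2 onset /kpf/ has 3 consonants (> 2) → illicit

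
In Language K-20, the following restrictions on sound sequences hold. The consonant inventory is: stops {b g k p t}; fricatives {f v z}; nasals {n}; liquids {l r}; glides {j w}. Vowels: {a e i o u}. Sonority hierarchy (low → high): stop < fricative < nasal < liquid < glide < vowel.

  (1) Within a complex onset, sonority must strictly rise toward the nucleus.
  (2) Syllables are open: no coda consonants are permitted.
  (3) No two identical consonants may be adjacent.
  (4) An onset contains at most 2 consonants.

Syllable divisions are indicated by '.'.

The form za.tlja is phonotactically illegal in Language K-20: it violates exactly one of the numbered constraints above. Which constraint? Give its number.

za.tlja: syllable 2 onset /tlj/ has 3 consonants (> 2).
This is a violation of constraint 4: "An onset contains at most 2 consonants."
The remaining constraints (1, 2, 3) are satisfied.

4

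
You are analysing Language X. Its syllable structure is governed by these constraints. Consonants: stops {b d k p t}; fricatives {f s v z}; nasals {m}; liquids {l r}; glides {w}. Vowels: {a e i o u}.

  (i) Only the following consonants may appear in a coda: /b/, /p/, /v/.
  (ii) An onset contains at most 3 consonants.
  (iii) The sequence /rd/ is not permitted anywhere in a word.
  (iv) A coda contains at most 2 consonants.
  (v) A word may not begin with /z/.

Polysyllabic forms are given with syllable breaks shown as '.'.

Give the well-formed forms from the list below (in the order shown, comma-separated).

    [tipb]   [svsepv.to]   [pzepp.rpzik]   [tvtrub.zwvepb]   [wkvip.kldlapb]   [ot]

[tipb], [svsepv.to]

[tipb] — σ1 onset /t/, coda /pb/ (2C) ok → well-formed
[svsepv.to] — σ1 onset /svs/ (3C), coda /pv/ (2C) ok; σ2 onset /t/, coda /∅/ ok → well-formed
[pzepp.rpzik] — violates constraint (i): syllable 2 coda contains /k/, which is not a licensed coda consonant → ill-formed
[tvtrub.zwvepb] — violates constraint (ii): syllable 1 onset /tvtr/ has 4 consonants (> 3) → ill-formed
[wkvip.kldlapb] — violates constraint (ii): syllable 2 onset /kldl/ has 4 consonants (> 3) → ill-formed
[ot] — violates constraint (i): syllable 1 coda contains /t/, which is not a licensed coda consonant → ill-formed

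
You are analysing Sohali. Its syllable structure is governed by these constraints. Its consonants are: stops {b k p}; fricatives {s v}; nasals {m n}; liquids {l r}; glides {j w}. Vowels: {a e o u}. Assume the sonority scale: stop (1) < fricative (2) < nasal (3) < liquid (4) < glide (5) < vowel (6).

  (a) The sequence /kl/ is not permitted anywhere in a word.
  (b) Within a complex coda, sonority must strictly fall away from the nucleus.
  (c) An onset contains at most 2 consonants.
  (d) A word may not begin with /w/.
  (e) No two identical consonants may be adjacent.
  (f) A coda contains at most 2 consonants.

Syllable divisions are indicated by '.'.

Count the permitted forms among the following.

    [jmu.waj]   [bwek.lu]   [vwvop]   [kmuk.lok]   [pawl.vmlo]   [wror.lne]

[jmu.waj] — σ1 onset /jm/ (2C), coda /∅/ ok; σ2 onset /w/, coda /j/ ok → permitted
[bwek.lu] — violates constraint (a): contains banned sequence /kl/ → not permitted
[vwvop] — violates constraint (c): syllable 1 onset /vwv/ has 3 consonants (> 2) → not permitted
[kmuk.lok] — violates constraint (a): contains banned sequence /kl/ → not permitted
[pawl.vmlo] — violates constraint (c): syllable 2 onset /vml/ has 3 consonants (> 2) → not permitted
[wror.lne] — violates constraint (d): word begins with /w/ → not permitted
Permitted: [jmu.waj] → 1.

1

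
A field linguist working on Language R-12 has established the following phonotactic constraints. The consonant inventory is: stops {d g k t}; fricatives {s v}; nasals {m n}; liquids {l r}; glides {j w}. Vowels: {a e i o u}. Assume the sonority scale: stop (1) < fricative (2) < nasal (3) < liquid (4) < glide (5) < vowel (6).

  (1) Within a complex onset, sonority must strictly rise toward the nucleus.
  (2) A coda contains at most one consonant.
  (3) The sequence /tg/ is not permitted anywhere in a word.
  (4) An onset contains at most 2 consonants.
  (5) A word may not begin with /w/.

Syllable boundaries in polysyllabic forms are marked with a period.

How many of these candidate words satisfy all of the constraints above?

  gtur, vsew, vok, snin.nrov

2

gtur — violates constraint 1: syllable 1 onset /gt/: /g/ (stop, 1) → /t/ (stop, 1) does not rise → ill-formed
vsew — violates constraint 1: syllable 1 onset /vs/: /v/ (fricative, 2) → /s/ (fricative, 2) does not rise → ill-formed
vok — σ1 onset /v/, coda /k/ ok → well-formed
snin.nrov — σ1 onset /sn/ (2→3 rises), coda /n/ ok; σ2 onset /nr/ (3→4 rises), coda /v/ ok → well-formed
Well-formed: vok, snin.nrov → 2.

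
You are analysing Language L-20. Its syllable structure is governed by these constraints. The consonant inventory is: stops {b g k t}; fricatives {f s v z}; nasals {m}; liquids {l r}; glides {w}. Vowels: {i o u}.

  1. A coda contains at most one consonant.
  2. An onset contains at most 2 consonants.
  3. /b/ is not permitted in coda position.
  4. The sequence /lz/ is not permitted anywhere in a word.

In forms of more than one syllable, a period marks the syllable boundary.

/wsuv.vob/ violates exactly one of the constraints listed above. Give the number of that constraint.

3

/wsuv.vob/: syllable 2 coda contains /b/.
This is a violation of constraint 3: "/b/ is not permitted in coda position."
The remaining constraints (1, 2, 4) are satisfied.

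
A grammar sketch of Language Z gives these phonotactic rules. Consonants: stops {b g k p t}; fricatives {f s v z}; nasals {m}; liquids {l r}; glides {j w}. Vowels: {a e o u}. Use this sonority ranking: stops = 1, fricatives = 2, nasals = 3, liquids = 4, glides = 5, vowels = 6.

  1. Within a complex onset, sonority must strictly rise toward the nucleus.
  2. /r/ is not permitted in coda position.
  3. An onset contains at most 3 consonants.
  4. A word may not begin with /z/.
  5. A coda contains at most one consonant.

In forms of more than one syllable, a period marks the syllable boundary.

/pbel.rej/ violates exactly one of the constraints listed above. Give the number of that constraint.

1

/pbel.rej/: syllable 1 onset /pb/: /p/ (stop, 1) → /b/ (stop, 1) does not rise.
This is a violation of constraint 1: "Within a complex onset, sonority must strictly rise toward the nucleus."
The remaining constraints (2, 3, 4, 5) are satisfied.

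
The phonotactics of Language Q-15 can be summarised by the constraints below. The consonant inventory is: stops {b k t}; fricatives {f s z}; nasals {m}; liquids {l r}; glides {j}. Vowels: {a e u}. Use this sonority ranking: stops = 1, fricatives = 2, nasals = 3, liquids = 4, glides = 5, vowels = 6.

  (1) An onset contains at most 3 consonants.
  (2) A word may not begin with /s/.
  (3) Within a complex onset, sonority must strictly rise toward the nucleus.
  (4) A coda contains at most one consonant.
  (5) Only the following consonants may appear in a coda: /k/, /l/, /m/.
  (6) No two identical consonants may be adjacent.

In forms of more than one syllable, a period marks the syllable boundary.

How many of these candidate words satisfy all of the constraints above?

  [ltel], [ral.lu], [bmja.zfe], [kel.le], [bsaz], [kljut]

0

[ltel] — violates constraint 3: syllable 1 onset /lt/: /l/ (liquid, 4) → /t/ (stop, 1) does not rise → not permitted
[ral.lu] — violates constraint 6: adjacent identical consonants /ll/ → not permitted
[bmja.zfe] — violates constraint 3: syllable 2 onset /zf/: /z/ (fricative, 2) → /f/ (fricative, 2) does not rise → not permitted
[kel.le] — violates constraint 6: adjacent identical consonants /ll/ → not permitted
[bsaz] — violates constraint 5: syllable 1 coda contains /z/, which is not a licensed coda consonant → not permitted
[kljut] — violates constraint 5: syllable 1 coda contains /t/, which is not a licensed coda consonant → not permitted
No form is permitted → 0.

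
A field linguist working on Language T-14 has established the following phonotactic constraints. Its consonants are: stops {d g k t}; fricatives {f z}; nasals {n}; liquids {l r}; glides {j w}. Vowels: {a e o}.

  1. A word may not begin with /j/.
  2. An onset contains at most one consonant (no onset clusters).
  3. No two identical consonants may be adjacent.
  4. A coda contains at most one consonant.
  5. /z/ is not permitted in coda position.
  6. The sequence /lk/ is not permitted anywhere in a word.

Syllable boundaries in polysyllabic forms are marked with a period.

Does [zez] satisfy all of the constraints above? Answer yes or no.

[zez] — violates constraint 5: syllable 1 coda contains /z/ → not permitted

no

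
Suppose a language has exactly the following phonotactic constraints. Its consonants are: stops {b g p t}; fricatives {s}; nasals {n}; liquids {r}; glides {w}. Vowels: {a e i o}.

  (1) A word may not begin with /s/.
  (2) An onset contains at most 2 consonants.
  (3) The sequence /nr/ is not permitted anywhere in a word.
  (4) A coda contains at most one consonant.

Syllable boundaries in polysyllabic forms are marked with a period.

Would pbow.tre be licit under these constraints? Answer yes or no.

yes

pbow.tre — σ1 onset /pb/ (2C), coda /w/ ok; σ2 onset /tr/ (2C), coda /∅/ ok → licit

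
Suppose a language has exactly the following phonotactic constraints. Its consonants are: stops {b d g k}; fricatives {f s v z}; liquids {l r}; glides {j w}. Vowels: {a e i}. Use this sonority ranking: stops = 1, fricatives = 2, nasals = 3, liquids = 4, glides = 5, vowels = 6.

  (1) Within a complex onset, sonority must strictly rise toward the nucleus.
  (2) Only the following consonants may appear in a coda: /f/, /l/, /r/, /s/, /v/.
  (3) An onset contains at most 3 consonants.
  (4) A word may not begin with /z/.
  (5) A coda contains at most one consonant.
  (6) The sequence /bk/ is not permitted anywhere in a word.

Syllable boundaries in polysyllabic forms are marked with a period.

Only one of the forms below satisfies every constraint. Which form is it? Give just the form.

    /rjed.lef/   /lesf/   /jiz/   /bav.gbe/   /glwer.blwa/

/rjed.lef/ — violates constraint 2: syllable 1 coda contains /d/, which is not a licensed coda consonant → illicit
/lesf/ — violates constraint 5: syllable 1 coda /sf/ has 2 consonants (> 1) → illicit
/jiz/ — violates constraint 2: syllable 1 coda contains /z/, which is not a licensed coda consonant → illicit
/bav.gbe/ — violates constraint 1: syllable 2 onset /gb/: /g/ (stop, 1) → /b/ (stop, 1) does not rise → illicit
/glwer.blwa/ — σ1 onset /glw/ (1→4→5 rises), coda /r/ ok; σ2 onset /blw/ (1→4→5 rises), coda /∅/ ok → licit

/glwer.blwa/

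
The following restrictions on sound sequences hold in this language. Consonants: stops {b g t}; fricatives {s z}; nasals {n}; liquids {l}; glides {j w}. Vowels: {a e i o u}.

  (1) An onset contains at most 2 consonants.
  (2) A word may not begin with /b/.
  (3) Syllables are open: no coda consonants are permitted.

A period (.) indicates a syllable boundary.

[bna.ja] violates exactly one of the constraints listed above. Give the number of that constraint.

[bna.ja]: word begins with /b/.
This is a violation of constraint 2: "A word may not begin with /b/."
The remaining constraints (1, 3) are satisfied.

2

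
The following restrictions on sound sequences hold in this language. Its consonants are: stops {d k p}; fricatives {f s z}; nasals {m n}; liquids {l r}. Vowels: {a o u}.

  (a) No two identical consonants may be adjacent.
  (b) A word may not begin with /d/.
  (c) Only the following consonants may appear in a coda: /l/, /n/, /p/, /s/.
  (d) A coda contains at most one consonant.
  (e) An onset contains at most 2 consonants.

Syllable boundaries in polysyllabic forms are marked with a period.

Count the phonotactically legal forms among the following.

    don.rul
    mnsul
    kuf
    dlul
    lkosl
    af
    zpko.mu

don.rul — violates constraint (b): word begins with /d/ → phonotactically illegal
mnsul — violates constraint (e): syllable 1 onset /mns/ has 3 consonants (> 2) → phonotactically illegal
kuf — violates constraint (c): syllable 1 coda contains /f/, which is not a licensed coda consonant → phonotactically illegal
dlul — violates constraint (b): word begins with /d/ → phonotactically illegal
lkosl — violates constraint (d): syllable 1 coda /sl/ has 2 consonants (> 1) → phonotactically illegal
af — violates constraint (c): syllable 1 coda contains /f/, which is not a licensed coda consonant → phonotactically illegal
zpko.mu — violates constraint (e): syllable 1 onset /zpk/ has 3 consonants (> 2) → phonotactically illegal
No form is phonotactically legal → 0.

0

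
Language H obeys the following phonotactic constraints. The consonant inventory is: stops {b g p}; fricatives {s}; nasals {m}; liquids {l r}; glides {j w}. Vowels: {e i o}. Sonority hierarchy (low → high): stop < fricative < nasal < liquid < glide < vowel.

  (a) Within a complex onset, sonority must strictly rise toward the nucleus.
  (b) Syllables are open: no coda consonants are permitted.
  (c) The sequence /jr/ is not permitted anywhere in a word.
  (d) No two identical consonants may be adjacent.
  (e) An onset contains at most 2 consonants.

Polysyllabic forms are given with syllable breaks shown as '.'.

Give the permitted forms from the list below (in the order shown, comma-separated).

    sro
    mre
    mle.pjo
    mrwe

sro — σ1 onset /sr/ (2→4 rises), coda /∅/ ok → permitted
mre — σ1 onset /mr/ (3→4 rises), coda /∅/ ok → permitted
mle.pjo — σ1 onset /ml/ (3→4 rises), coda /∅/ ok; σ2 onset /pj/ (1→5 rises), coda /∅/ ok → permitted
mrwe — violates constraint (e): syllable 1 onset /mrw/ has 3 consonants (> 2) → not permitted

sro, mre, mle.pjo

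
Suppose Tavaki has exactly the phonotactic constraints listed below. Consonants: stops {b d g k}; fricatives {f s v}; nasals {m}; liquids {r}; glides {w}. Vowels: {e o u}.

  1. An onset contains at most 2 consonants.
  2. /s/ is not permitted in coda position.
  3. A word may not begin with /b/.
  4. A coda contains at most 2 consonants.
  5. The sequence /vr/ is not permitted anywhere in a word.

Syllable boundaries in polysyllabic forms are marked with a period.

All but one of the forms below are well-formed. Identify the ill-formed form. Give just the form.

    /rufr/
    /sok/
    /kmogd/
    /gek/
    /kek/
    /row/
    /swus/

/rufr/ — σ1 onset /r/, coda /fr/ (2C) ok → well-formed
/sok/ — σ1 onset /s/, coda /k/ ok → well-formed
/kmogd/ — σ1 onset /km/ (2C), coda /gd/ (2C) ok → well-formed
/gek/ — σ1 onset /g/, coda /k/ ok → well-formed
/kek/ — σ1 onset /k/, coda /k/ ok → well-formed
/row/ — σ1 onset /r/, coda /w/ ok → well-formed
/swus/ — violates constraint 2: syllable 1 coda contains /s/ → ill-formed

/swus/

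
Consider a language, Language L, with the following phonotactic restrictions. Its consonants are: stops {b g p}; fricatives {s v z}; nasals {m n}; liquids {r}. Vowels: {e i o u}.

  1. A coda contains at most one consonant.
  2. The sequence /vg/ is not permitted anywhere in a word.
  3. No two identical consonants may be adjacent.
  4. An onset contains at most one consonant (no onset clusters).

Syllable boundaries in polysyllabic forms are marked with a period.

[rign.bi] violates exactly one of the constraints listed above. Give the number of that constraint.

1

[rign.bi]: syllable 1 coda /gn/ has 2 consonants (> 1).
This is a violation of constraint 1: "A coda contains at most one consonant."
The remaining constraints (2, 3, 4) are satisfied.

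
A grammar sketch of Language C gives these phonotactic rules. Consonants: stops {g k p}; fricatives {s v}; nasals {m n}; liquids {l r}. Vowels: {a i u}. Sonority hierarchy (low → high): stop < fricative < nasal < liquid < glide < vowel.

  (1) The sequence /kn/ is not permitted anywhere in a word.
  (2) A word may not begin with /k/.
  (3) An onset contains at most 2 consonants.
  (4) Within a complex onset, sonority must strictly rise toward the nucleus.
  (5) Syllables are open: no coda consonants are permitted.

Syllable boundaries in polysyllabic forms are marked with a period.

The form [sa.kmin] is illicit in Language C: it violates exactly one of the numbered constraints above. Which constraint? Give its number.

5

[sa.kmin]: syllable 2 coda /n/ has 1 consonant (> 0).
This is a violation of constraint 5: "Syllables are open: no coda consonants are permitted."
The remaining constraints (1, 2, 3, 4) are satisfied.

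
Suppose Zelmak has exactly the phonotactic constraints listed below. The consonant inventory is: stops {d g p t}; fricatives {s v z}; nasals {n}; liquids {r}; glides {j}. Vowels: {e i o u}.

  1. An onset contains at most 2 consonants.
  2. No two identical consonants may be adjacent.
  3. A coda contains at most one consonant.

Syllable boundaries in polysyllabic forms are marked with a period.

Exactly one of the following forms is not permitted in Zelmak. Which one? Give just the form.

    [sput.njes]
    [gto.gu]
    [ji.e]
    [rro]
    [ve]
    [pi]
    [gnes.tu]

[rro]

[sput.njes] — σ1 onset /sp/ (2C), coda /t/ ok; σ2 onset /nj/ (2C), coda /s/ ok → permitted
[gto.gu] — σ1 onset /gt/ (2C), coda /∅/ ok; σ2 onset /g/, coda /∅/ ok → permitted
[ji.e] — σ1 onset /j/, coda /∅/ ok; σ2 onset /∅/, coda /∅/ ok → permitted
[rro] — violates constraint 2: adjacent identical consonants /rr/ → not permitted
[ve] — σ1 onset /v/, coda /∅/ ok → permitted
[pi] — σ1 onset /p/, coda /∅/ ok → permitted
[gnes.tu] — σ1 onset /gn/ (2C), coda /s/ ok; σ2 onset /t/, coda /∅/ ok → permitted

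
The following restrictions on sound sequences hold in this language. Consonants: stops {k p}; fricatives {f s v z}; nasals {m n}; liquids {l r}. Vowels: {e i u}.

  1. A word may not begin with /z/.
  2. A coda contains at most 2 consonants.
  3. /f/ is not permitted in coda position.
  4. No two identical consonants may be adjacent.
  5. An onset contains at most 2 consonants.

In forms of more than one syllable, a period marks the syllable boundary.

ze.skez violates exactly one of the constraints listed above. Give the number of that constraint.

ze.skez: word begins with /z/.
This is a violation of constraint 1: "A word may not begin with /z/."
The remaining constraints (2, 3, 4, 5) are satisfied.

1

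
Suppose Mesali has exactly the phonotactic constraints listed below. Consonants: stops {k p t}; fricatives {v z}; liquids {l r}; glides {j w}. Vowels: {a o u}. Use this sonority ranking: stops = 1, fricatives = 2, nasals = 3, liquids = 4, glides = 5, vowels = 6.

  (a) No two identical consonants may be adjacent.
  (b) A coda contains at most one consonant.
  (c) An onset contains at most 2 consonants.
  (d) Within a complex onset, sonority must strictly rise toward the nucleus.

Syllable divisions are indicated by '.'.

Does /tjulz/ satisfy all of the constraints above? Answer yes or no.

no

/tjulz/ — violates constraint (b): syllable 1 coda /lz/ has 2 consonants (> 1) → ill-formed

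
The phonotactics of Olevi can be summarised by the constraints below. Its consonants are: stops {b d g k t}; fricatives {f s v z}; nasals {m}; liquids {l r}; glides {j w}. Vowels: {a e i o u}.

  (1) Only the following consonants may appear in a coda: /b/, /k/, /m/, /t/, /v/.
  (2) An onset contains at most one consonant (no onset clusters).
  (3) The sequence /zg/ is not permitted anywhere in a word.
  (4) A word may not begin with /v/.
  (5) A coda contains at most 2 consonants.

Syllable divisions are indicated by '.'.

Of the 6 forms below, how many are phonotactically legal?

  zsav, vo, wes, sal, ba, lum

zsav — violates constraint 2: syllable 1 onset /zs/ has 2 consonants (> 1) → phonotactically illegal
vo — violates constraint 4: word begins with /v/ → phonotactically illegal
wes — violates constraint 1: syllable 1 coda contains /s/, which is not a licensed coda consonant → phonotactically illegal
sal — violates constraint 1: syllable 1 coda contains /l/, which is not a licensed coda consonant → phonotactically illegal
ba — σ1 onset /b/, coda /∅/ ok → phonotactically legal
lum — σ1 onset /l/, coda /m/ ok → phonotactically legal
Phonotactically legal: ba, lum → 2.

2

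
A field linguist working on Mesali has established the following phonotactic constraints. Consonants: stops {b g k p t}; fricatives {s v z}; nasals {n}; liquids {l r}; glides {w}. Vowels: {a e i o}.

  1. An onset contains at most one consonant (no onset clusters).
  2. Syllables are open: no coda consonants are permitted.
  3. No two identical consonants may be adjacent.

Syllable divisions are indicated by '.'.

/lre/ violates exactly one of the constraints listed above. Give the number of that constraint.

1

/lre/: syllable 1 onset /lr/ has 2 consonants (> 1).
This is a violation of constraint 1: "An onset contains at most one consonant (no onset clusters)."
The remaining constraints (2, 3) are satisfied.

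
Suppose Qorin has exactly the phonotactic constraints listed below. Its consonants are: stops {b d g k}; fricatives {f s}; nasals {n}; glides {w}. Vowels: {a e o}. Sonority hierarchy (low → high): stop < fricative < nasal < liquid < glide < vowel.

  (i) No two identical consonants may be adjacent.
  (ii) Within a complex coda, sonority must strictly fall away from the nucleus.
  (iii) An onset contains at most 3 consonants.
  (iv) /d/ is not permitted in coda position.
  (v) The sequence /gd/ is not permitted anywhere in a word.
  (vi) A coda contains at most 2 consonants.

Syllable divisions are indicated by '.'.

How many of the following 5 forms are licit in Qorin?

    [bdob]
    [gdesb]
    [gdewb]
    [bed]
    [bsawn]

2

[bdob] — σ1 onset /bd/ (2C), coda /b/ ok → licit
[gdesb] — violates constraint (v): contains banned sequence /gd/ → illicit
[gdewb] — violates constraint (v): contains banned sequence /gd/ → illicit
[bed] — violates constraint (iv): syllable 1 coda contains /d/ → illicit
[bsawn] — σ1 onset /bs/ (2C), coda /wn/ (5→3 falls) ok → licit
Licit: [bdob], [bsawn] → 2.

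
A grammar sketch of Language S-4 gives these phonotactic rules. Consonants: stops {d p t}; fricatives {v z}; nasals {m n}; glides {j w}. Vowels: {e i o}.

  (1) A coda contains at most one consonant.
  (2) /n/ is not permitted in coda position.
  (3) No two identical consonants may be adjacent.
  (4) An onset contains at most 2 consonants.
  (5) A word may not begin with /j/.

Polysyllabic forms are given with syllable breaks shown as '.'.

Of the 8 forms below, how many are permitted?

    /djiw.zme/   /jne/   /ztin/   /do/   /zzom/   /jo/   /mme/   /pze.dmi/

3

/djiw.zme/ — σ1 onset /dj/ (2C), coda /w/ ok; σ2 onset /zm/ (2C), coda /∅/ ok → permitted
/jne/ — violates constraint 5: word begins with /j/ → not permitted
/ztin/ — violates constraint 2: syllable 1 coda contains /n/ → not permitted
/do/ — σ1 onset /d/, coda /∅/ ok → permitted
/zzom/ — violates constraint 3: adjacent identical consonants /zz/ → not permitted
/jo/ — violates constraint 5: word begins with /j/ → not permitted
/mme/ — violates constraint 3: adjacent identical consonants /mm/ → not permitted
/pze.dmi/ — σ1 onset /pz/ (2C), coda /∅/ ok; σ2 onset /dm/ (2C), coda /∅/ ok → permitted
Permitted: /djiw.zme/, /do/, /pze.dmi/ → 3.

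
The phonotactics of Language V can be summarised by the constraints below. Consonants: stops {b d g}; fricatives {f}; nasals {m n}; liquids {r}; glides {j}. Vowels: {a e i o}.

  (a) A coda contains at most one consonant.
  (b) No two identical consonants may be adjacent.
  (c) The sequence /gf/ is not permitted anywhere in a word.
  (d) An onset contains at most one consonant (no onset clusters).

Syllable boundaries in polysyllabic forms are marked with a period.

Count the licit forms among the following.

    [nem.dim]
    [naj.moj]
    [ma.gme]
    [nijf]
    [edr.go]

2

[nem.dim] — σ1 onset /n/, coda /m/ ok; σ2 onset /d/, coda /m/ ok → licit
[naj.moj] — σ1 onset /n/, coda /j/ ok; σ2 onset /m/, coda /j/ ok → licit
[ma.gme] — violates constraint (d): syllable 2 onset /gm/ has 2 consonants (> 1) → illicit
[nijf] — violates constraint (a): syllable 1 coda /jf/ has 2 consonants (> 1) → illicit
[edr.go] — violates constraint (a): syllable 1 coda /dr/ has 2 consonants (> 1) → illicit
Licit: [nem.dim], [naj.moj] → 2.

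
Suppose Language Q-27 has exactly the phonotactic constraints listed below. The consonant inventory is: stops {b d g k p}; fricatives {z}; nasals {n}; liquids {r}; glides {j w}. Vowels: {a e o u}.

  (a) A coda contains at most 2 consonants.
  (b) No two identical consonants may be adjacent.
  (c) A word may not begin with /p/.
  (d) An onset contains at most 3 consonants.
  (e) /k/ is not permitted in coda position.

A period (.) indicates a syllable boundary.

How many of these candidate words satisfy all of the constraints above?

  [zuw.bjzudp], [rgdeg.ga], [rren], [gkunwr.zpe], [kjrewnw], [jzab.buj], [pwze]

[zuw.bjzudp] — σ1 onset /z/, coda /w/ ok; σ2 onset /bjz/ (3C), coda /dp/ (2C) ok → licit
[rgdeg.ga] — violates constraint (b): adjacent identical consonants /gg/ → illicit
[rren] — violates constraint (b): adjacent identical consonants /rr/ → illicit
[gkunwr.zpe] — violates constraint (a): syllable 1 coda /nwr/ has 3 consonants (> 2) → illicit
[kjrewnw] — violates constraint (a): syllable 1 coda /wnw/ has 3 consonants (> 2) → illicit
[jzab.buj] — violates constraint (b): adjacent identical consonants /bb/ → illicit
[pwze] — violates constraint (c): word begins with /p/ → illicit
Licit: [zuw.bjzudp] → 1.

1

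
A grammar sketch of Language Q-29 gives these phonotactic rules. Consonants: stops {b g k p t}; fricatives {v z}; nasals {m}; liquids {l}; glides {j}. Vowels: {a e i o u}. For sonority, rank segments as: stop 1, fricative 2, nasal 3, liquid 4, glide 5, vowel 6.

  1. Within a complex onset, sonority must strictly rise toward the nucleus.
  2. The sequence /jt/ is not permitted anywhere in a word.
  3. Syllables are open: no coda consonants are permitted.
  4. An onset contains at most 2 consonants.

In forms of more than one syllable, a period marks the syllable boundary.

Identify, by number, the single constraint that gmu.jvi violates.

1

gmu.jvi: syllable 2 onset /jv/: /j/ (glide, 5) → /v/ (fricative, 2) does not rise.
This is a violation of constraint 1: "Within a complex onset, sonority must strictly rise toward the nucleus."
The remaining constraints (2, 3, 4) are satisfied.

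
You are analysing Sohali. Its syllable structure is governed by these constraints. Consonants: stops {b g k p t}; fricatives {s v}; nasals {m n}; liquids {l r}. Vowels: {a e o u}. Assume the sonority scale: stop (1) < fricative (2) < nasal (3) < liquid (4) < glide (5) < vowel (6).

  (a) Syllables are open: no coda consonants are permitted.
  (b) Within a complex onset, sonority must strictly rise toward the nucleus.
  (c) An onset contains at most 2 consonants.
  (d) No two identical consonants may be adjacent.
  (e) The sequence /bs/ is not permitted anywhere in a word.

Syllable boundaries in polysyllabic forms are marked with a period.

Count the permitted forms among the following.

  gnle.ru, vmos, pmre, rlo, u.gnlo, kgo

0

gnle.ru — violates constraint (c): syllable 1 onset /gnl/ has 3 consonants (> 2) → not permitted
vmos — violates constraint (a): syllable 1 coda /s/ has 1 consonant (> 0) → not permitted
pmre — violates constraint (c): syllable 1 onset /pmr/ has 3 consonants (> 2) → not permitted
rlo — violates constraint (b): syllable 1 onset /rl/: /r/ (liquid, 4) → /l/ (liquid, 4) does not rise → not permitted
u.gnlo — violates constraint (c): syllable 2 onset /gnl/ has 3 consonants (> 2) → not permitted
kgo — violates constraint (b): syllable 1 onset /kg/: /k/ (stop, 1) → /g/ (stop, 1) does not rise → not permitted
No form is permitted → 0.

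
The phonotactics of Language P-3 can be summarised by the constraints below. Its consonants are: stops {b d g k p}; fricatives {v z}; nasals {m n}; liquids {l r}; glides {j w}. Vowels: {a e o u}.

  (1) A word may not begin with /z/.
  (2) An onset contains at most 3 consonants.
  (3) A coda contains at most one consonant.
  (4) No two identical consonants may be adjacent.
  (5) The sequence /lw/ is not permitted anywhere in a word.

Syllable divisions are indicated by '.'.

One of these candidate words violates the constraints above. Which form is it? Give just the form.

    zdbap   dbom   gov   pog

zdbap — violates constraint 1: word begins with /z/ → illicit
dbom — σ1 onset /db/ (2C), coda /m/ ok → licit
gov — σ1 onset /g/, coda /v/ ok → licit
pog — σ1 onset /p/, coda /g/ ok → licit

zdbap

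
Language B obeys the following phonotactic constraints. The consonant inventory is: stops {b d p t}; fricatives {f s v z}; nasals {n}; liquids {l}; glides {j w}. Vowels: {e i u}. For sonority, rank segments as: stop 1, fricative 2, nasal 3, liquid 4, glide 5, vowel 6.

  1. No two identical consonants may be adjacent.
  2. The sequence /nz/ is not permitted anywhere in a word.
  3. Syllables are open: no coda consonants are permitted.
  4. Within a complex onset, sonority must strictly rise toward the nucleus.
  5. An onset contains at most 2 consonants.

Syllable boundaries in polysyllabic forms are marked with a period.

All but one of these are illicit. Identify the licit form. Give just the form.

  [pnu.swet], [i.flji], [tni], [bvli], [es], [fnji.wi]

[tni]

[pnu.swet] — violates constraint 3: syllable 2 coda /t/ has 1 consonant (> 0) → illicit
[i.flji] — violates constraint 5: syllable 2 onset /flj/ has 3 consonants (> 2) → illicit
[tni] — σ1 onset /tn/ (1→3 rises), coda /∅/ ok → licit
[bvli] — violates constraint 5: syllable 1 onset /bvl/ has 3 consonants (> 2) → illicit
[es] — violates constraint 3: syllable 1 coda /s/ has 1 consonant (> 0) → illicit
[fnji.wi] — violates constraint 5: syllable 1 onset /fnj/ has 3 consonants (> 2) → illicit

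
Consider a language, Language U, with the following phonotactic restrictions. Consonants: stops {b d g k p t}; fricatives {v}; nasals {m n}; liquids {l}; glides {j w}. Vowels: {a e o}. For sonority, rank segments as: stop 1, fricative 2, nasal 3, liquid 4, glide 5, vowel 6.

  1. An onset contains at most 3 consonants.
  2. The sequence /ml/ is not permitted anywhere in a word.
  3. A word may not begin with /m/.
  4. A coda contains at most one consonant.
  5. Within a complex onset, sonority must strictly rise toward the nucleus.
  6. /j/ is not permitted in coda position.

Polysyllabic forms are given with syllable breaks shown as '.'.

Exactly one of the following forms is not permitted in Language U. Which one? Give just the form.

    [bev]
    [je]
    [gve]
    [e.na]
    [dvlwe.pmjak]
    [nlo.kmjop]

[dvlwe.pmjak]

[bev] — σ1 onset /b/, coda /v/ ok → permitted
[je] — σ1 onset /j/, coda /∅/ ok → permitted
[gve] — σ1 onset /gv/ (1→2 rises), coda /∅/ ok → permitted
[e.na] — σ1 onset /∅/, coda /∅/ ok; σ2 onset /n/, coda /∅/ ok → permitted
[dvlwe.pmjak] — violates constraint 1: syllable 1 onset /dvlw/ has 4 consonants (> 3) → not permitted
[nlo.kmjop] — σ1 onset /nl/ (3→4 rises), coda /∅/ ok; σ2 onset /kmj/ (1→3→5 rises), coda /p/ ok → permitted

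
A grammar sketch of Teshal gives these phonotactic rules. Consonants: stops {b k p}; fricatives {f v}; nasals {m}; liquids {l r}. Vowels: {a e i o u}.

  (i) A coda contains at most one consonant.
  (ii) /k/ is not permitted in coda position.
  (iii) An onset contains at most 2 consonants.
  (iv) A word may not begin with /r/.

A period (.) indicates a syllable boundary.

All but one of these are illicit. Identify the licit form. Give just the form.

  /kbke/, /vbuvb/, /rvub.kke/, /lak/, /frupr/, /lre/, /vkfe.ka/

/kbke/ — violates constraint (iii): syllable 1 onset /kbk/ has 3 consonants (> 2) → illicit
/vbuvb/ — violates constraint (i): syllable 1 coda /vb/ has 2 consonants (> 1) → illicit
/rvub.kke/ — violates constraint (iv): word begins with /r/ → illicit
/lak/ — violates constraint (ii): syllable 1 coda contains /k/ → illicit
/frupr/ — violates constraint (i): syllable 1 coda /pr/ has 2 consonants (> 1) → illicit
/lre/ — σ1 onset /lr/ (2C), coda /∅/ ok → licit
/vkfe.ka/ — violates constraint (iii): syllable 1 onset /vkf/ has 3 consonants (> 2) → illicit

/lre/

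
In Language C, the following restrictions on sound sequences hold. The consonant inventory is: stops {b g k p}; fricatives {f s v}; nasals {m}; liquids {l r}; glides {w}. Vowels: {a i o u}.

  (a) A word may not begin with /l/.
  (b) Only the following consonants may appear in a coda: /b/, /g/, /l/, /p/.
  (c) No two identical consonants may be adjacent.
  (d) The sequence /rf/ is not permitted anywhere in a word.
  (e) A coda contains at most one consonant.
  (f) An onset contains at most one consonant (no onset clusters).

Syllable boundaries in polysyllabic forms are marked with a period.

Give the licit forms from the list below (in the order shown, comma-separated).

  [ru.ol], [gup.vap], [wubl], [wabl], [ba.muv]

[ru.ol], [gup.vap]

[ru.ol] — σ1 onset /r/, coda /∅/ ok; σ2 onset /∅/, coda /l/ ok → licit
[gup.vap] — σ1 onset /g/, coda /p/ ok; σ2 onset /v/, coda /p/ ok → licit
[wubl] — violates constraint (e): syllable 1 coda /bl/ has 2 consonants (> 1) → illicit
[wabl] — violates constraint (e): syllable 1 coda /bl/ has 2 consonants (> 1) → illicit
[ba.muv] — violates constraint (b): syllable 2 coda contains /v/, which is not a licensed coda consonant → illicit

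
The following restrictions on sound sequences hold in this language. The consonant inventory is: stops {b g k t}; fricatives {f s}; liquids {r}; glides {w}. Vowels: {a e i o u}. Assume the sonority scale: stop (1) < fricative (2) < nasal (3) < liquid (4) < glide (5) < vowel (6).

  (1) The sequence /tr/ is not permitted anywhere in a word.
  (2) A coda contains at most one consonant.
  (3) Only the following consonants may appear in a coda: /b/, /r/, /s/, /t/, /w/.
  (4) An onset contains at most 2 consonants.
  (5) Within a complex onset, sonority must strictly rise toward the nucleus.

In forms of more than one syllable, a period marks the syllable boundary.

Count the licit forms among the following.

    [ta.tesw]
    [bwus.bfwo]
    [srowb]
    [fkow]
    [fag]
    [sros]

[ta.tesw] — violates constraint 2: syllable 2 coda /sw/ has 2 consonants (> 1) → illicit
[bwus.bfwo] — violates constraint 4: syllable 2 onset /bfw/ has 3 consonants (> 2) → illicit
[srowb] — violates constraint 2: syllable 1 coda /wb/ has 2 consonants (> 1) → illicit
[fkow] — violates constraint 5: syllable 1 onset /fk/: /f/ (fricative, 2) → /k/ (stop, 1) does not rise → illicit
[fag] — violates constraint 3: syllable 1 coda contains /g/, which is not a licensed coda consonant → illicit
[sros] — σ1 onset /sr/ (2→4 rises), coda /s/ ok → licit
Licit: [sros] → 1.

1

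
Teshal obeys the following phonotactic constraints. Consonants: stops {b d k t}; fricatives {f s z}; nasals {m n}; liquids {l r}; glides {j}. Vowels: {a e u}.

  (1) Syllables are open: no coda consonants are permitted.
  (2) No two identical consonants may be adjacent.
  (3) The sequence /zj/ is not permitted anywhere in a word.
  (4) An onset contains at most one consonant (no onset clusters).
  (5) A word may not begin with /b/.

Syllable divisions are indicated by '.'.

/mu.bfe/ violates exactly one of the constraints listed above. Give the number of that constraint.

4

/mu.bfe/: syllable 2 onset /bf/ has 2 consonants (> 1).
This is a violation of constraint 4: "An onset contains at most one consonant (no onset clusters)."
The remaining constraints (1, 2, 3, 5) are satisfied.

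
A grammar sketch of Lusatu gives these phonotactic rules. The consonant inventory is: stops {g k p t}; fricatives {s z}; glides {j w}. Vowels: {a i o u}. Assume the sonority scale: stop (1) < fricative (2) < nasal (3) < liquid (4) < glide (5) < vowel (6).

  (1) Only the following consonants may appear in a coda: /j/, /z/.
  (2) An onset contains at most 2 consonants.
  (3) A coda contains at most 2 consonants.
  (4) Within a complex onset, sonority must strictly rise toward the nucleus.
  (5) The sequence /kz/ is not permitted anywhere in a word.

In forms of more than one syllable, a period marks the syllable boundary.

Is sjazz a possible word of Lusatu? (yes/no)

sjazz — σ1 onset /sj/ (2→5 rises), coda /zz/ (2C) ok → permitted

yes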